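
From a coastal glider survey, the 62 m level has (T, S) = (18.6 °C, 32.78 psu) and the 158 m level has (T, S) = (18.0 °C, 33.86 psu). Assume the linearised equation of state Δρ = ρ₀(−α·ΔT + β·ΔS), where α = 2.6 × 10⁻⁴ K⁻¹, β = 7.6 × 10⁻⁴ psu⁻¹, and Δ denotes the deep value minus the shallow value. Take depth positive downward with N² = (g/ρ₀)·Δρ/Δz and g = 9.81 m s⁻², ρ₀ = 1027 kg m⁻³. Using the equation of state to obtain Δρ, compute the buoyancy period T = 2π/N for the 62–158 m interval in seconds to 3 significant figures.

629 s

ΔT = -0.6 K, ΔS = +1.08 psu (deep − shallow).
Δρ/ρ₀ = −αΔT + βΔS = 1.56 × 10⁻⁴ + 8.208 × 10⁻⁴ = 9.768 × 10⁻⁴, so Δρ ≈ 1.003 kg m⁻³.
N² = (g/ρ₀)·Δρ/Δz = g·(Δρ/ρ₀)/Δz = 9.81 × 9.768 × 10⁻⁴ / 96 = 9.9817 × 10⁻⁵ s⁻².
N = √(9.9817 × 10⁻⁵) = 9.9908 × 10⁻³ rad s⁻¹ → T = 2π/N = 628.90 s ≈ 629 s.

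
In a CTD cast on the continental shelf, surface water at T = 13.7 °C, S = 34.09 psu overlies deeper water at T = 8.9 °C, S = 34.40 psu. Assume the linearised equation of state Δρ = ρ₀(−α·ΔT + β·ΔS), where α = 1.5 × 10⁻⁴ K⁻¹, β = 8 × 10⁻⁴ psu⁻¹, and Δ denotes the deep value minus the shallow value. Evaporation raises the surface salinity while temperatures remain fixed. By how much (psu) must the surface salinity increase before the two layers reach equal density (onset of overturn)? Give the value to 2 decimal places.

Neutral buoyancy requires −α(T_deep − T_surf) + β(S_deep − S_surf′) = 0.
S_surf′ = S_deep − (α/β)·ΔT = 34.40 − (1.5 × 10⁻⁴/8 × 10⁻⁴)·(-4.8) = 35.3000 psu.
Increase required: 35.3000 − 34.09 = 1.2100 psu.

1.21 psu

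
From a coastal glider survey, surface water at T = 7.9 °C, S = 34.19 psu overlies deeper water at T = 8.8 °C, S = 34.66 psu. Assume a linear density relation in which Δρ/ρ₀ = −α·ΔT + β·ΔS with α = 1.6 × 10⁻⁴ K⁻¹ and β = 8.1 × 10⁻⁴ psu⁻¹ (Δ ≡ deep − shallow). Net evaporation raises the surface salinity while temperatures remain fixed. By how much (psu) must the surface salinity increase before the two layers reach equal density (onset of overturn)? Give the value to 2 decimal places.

0.29 psu

Neutral buoyancy requires −α(T_deep − T_surf) + β(S_deep − S_surf′) = 0.
S_surf′ = S_deep − (α/β)·ΔT = 34.66 − (1.6 × 10⁻⁴/8.1 × 10⁻⁴)·(+0.9) = 34.4822 psu.
Increase required: 34.4822 − 34.19 = 0.2922 psu.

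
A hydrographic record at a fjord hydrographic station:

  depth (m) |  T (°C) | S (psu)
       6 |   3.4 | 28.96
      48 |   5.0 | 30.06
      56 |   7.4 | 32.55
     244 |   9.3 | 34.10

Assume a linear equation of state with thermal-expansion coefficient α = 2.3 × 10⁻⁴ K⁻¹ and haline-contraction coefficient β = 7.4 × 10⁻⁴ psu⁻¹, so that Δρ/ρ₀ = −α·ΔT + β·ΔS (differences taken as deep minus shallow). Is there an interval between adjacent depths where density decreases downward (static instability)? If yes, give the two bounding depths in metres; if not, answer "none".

none

Evaluate Δρ/ρ₀ = −αΔT + βΔS across each adjacent pair:
  6–48 m: −αΔT+βΔS = −(2.3 × 10⁻⁴)(+1.6)+(7.4 × 10⁻⁴)(+1.10) = 4.5 × 10⁻⁴ → stable
  48–56 m: −αΔT+βΔS = −(2.3 × 10⁻⁴)(+2.4)+(7.4 × 10⁻⁴)(+2.49) = 1.3 × 10⁻³ → stable
  56–244 m: −αΔT+βΔS = −(2.3 × 10⁻⁴)(+1.9)+(7.4 × 10⁻⁴)(+1.55) = 7.1 × 10⁻⁴ → stable
Every interval has Δρ > 0: the column is stably stratified throughout.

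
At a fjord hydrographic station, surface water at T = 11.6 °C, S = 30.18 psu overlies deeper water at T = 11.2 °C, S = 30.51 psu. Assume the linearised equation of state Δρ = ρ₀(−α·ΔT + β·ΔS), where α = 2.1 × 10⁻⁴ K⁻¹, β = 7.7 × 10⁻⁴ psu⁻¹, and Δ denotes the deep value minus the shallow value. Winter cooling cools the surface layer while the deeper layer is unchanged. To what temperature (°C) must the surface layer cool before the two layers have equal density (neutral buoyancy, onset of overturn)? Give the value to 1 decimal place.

Neutral buoyancy requires Δρ = 0, i.e. −α(T_deep − T_surf′) + β(S_deep − S_surf) = 0.
T_surf′ = T_deep − (β/α)·ΔS = 11.2 − (7.7 × 10⁻⁴/2.1 × 10⁻⁴)·(+0.33) = 9.990 °C.
Cooling required: 11.6 − (9.990) = 1.610 °C.

10.0 °C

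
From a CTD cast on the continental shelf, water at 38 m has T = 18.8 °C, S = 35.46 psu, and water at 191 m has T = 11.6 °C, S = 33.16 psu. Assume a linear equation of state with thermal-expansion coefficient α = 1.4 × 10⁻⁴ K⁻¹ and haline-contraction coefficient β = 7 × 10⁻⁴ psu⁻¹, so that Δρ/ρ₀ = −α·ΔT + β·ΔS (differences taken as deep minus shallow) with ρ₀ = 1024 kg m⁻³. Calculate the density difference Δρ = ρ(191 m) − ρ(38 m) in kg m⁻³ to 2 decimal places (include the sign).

ΔT = -7.2 K, ΔS = -2.30 psu (deep − shallow).
Δρ/ρ₀ = −(1.4 × 10⁻⁴)(-7.2) + (7 × 10⁻⁴)(-2.30) = -6.02 × 10⁻⁴.
Δρ = 1024 × (-6.02 × 10⁻⁴) = -0.62 kg m⁻³.
Negative Δρ: lighter below, statically unstable.

-0.62 kg m⁻³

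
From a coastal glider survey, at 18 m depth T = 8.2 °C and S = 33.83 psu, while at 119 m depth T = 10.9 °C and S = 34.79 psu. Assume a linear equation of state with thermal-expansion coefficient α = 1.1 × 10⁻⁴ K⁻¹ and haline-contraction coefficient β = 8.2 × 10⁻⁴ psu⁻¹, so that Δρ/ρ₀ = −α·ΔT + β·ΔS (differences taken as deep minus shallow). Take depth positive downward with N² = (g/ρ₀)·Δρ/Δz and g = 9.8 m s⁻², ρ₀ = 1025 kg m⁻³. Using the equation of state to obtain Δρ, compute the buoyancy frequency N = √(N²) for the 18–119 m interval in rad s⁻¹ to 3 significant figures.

ΔT = +2.7 K, ΔS = +0.96 psu (deep − shallow).
Δρ/ρ₀ = −αΔT + βΔS = -2.97 × 10⁻⁴ + 7.872 × 10⁻⁴ = 4.902 × 10⁻⁴, so Δρ ≈ 0.5025 kg m⁻³.
N² = (g/ρ₀)·Δρ/Δz = g·(Δρ/ρ₀)/Δz = 9.8 × 4.902 × 10⁻⁴ / 101 = 4.7564 × 10⁻⁵ s⁻².
N = √(4.7564 × 10⁻⁵) = 6.8967 × 10⁻³ rad s⁻¹ ≈ 6.90 × 10⁻³ rad s⁻¹.

6.90 × 10⁻³ rad s⁻¹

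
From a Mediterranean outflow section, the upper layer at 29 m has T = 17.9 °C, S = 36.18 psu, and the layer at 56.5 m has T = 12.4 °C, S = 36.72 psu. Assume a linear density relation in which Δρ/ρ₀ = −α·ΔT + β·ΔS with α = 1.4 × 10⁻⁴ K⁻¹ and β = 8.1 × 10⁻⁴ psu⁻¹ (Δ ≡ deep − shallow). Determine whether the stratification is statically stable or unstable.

stable

ΔT = 12.4 − 17.9 = -5.5 K and ΔS = 36.72 − 36.18 = +0.54 psu (deep − shallow).
−αΔT = 7.70 × 10⁻⁴; βΔS = 4.374 × 10⁻⁴; sum Δρ/ρ₀ = 1.2074 × 10⁻³.
Δρ/ρ₀ > 0, so Δρ > 0: deeper water is denser → statically stable.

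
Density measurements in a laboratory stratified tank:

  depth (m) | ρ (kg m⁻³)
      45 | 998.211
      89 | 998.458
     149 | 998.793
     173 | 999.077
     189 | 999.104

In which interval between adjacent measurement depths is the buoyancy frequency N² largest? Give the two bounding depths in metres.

149–173 m

Compute the density gradient over each adjacent pair:
  45–89 m: Δρ/Δz = 0.247/44 = 5.6 × 10⁻³ kg m⁻⁴
  89–149 m: Δρ/Δz = 0.335/60 = 5.6 × 10⁻³ kg m⁻⁴
  149–173 m: Δρ/Δz = 0.284/24 = 0.012 kg m⁻⁴
  173–189 m: Δρ/Δz = 0.027/16 = 1.7 × 10⁻³ kg m⁻⁴
The largest gradient is in the 149–173 m interval — the pycnocline.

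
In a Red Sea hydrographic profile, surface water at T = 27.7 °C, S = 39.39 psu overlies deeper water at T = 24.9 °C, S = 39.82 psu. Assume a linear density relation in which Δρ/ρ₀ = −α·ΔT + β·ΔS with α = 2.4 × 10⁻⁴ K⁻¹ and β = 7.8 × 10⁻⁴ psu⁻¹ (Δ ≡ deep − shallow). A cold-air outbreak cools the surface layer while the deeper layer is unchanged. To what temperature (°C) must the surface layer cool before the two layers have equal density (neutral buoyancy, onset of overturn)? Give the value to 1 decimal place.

Neutral buoyancy requires Δρ = 0, i.e. −α(T_deep − T_surf′) + β(S_deep − S_surf) = 0.
T_surf′ = T_deep − (β/α)·ΔS = 24.9 − (7.8 × 10⁻⁴/2.4 × 10⁻⁴)·(+0.43) = 23.502 °C.
Cooling required: 27.7 − (23.502) = 4.198 °C.

23.5 °C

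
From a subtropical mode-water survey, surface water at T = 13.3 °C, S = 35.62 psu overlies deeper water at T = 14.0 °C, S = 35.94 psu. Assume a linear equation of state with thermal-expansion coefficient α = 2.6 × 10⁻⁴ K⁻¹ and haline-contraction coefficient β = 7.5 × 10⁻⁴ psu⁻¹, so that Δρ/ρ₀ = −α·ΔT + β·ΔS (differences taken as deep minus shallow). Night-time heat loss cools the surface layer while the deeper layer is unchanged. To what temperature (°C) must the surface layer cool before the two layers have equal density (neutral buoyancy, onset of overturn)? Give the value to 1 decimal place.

13.1 °C

Neutral buoyancy requires Δρ = 0, i.e. −α(T_deep − T_surf′) + β(S_deep − S_surf) = 0.
T_surf′ = T_deep − (β/α)·ΔS = 14.0 − (7.5 × 10⁻⁴/2.6 × 10⁻⁴)·(+0.32) = 13.077 °C.
Cooling required: 13.3 − (13.077) = 0.223 °C.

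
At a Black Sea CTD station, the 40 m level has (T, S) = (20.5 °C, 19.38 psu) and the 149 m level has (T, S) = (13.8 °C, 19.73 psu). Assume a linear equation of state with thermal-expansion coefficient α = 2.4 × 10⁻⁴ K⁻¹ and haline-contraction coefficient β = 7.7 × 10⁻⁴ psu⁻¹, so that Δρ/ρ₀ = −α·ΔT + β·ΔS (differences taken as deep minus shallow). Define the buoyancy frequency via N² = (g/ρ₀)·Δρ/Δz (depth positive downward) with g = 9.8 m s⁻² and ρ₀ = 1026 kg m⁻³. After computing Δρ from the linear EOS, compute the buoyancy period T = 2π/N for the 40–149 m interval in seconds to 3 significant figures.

484 s

ΔT = -6.7 K, ΔS = +0.35 psu (deep − shallow).
Δρ/ρ₀ = −αΔT + βΔS = 1.608 × 10⁻³ + 2.695 × 10⁻⁴ = 1.8775 × 10⁻³, so Δρ ≈ 1.926 kg m⁻³.
N² = (g/ρ₀)·Δρ/Δz = g·(Δρ/ρ₀)/Δz = 9.8 × 1.8775 × 10⁻³ / 109 = 1.6880 × 10⁻⁴ s⁻².
N = √(1.6880 × 10⁻⁴) = 0.012992 rad s⁻¹ → T = 2π/N = 483.62 s ≈ 484 s.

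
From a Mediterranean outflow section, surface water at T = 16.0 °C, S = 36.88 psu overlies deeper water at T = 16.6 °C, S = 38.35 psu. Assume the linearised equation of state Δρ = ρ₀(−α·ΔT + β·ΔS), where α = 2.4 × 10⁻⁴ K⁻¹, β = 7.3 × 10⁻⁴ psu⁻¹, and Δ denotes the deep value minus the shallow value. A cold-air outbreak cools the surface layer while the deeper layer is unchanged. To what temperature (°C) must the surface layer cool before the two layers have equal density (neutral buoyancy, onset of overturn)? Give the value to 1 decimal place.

12.1 °C

Neutral buoyancy requires Δρ = 0, i.e. −α(T_deep − T_surf′) + β(S_deep − S_surf) = 0.
T_surf′ = T_deep − (β/α)·ΔS = 16.6 − (7.3 × 10⁻⁴/2.4 × 10⁻⁴)·(+1.47) = 12.129 °C.
Cooling required: 16.0 − (12.129) = 3.871 °C.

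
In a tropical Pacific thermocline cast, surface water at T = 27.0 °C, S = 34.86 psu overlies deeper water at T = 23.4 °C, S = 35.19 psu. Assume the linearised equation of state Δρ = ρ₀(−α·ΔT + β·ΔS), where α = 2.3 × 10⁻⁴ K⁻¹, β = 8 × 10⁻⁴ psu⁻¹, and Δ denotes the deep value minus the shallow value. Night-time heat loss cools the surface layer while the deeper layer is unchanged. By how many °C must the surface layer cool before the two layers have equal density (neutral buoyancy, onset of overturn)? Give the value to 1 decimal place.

4.7 °C

Neutral buoyancy requires Δρ = 0, i.e. −α(T_deep − T_surf′) + β(S_deep − S_surf) = 0.
T_surf′ = T_deep − (β/α)·ΔS = 23.4 − (8 × 10⁻⁴/2.3 × 10⁻⁴)·(+0.33) = 22.252 °C.
Cooling required: 27.0 − (22.252) = 4.748 °C.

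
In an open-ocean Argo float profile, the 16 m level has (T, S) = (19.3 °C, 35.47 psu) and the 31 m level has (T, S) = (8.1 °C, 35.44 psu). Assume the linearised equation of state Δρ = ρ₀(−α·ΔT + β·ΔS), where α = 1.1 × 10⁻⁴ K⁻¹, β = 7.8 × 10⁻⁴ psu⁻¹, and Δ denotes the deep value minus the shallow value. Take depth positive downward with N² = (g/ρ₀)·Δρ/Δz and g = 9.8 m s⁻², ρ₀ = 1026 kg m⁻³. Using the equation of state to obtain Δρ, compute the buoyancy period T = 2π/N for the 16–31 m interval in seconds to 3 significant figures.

224 s

ΔT = -11.2 K, ΔS = -0.03 psu (deep − shallow).
Δρ/ρ₀ = −αΔT + βΔS = 1.232 × 10⁻³ − 2.34 × 10⁻⁵ = 1.2086 × 10⁻³, so Δρ ≈ 1.240 kg m⁻³.
N² = (g/ρ₀)·Δρ/Δz = g·(Δρ/ρ₀)/Δz = 9.8 × 1.2086 × 10⁻³ / 15 = 7.8962 × 10⁻⁴ s⁻².
N = √(7.8962 × 10⁻⁴) = 0.028100 rad s⁻¹ → T = 2π/N = 223.60 s ≈ 224 s.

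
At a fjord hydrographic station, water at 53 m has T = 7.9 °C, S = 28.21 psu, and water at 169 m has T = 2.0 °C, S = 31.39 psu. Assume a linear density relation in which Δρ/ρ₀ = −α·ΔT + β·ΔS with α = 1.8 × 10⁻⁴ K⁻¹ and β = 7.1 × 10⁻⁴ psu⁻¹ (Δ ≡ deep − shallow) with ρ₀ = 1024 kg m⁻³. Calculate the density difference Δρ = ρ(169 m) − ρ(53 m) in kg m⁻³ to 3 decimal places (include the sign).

ΔT = -5.9 K, ΔS = +3.18 psu (deep − shallow).
Δρ/ρ₀ = −(1.8 × 10⁻⁴)(-5.9) + (7.1 × 10⁻⁴)(+3.18) = 3.3198 × 10⁻³.
Δρ = 1024 × (3.3198 × 10⁻³) = +3.399 kg m⁻³.
Positive Δρ: denser below, stable.

+3.399 kg m⁻³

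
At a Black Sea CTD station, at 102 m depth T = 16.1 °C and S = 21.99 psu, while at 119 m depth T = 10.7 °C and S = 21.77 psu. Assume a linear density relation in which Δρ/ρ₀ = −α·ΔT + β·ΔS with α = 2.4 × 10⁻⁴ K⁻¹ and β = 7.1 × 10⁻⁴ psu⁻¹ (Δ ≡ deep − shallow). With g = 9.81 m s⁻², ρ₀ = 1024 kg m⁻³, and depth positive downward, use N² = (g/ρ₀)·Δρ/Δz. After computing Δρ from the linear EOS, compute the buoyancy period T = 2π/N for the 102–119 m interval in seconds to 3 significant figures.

ΔT = -5.4 K, ΔS = -0.22 psu (deep − shallow).
Δρ/ρ₀ = −αΔT + βΔS = 1.296 × 10⁻³ − 1.562 × 10⁻⁴ = 1.1398 × 10⁻³, so Δρ ≈ 1.167 kg m⁻³.
N² = (g/ρ₀)·Δρ/Δz = g·(Δρ/ρ₀)/Δz = 9.81 × 1.1398 × 10⁻³ / 17 = 6.5773 × 10⁻⁴ s⁻².
N = √(6.5773 × 10⁻⁴) = 0.025646 rad s⁻¹ → T = 2π/N = 245.00 s ≈ 245 s.

245 s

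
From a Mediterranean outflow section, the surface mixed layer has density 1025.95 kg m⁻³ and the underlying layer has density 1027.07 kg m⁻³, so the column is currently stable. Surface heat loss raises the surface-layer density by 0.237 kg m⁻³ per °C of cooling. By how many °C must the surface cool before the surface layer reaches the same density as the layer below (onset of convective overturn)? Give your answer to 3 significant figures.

Density deficit of the surface layer: 1027.07 − 1025.95 = 1.12 kg m⁻³.
Required change = 1.12 / 0.237 = 4.73 °C.

4.73 °C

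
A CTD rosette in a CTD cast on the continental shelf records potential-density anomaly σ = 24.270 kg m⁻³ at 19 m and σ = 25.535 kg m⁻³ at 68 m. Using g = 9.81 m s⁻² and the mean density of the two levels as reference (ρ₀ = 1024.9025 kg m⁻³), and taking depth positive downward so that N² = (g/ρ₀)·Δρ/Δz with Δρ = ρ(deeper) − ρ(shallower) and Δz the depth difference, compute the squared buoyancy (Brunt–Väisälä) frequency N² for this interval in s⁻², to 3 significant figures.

Δρ = 1025.535 − 1024.270 = 1.265 kg m⁻³ over Δz = 68 − 19 = 49 m.
N² = (9.81/1024.9025) × (1.265/49) = 2.4710 × 10⁻⁴ s⁻² ≈ 2.47 × 10⁻⁴ s⁻².

2.47 × 10⁻⁴ s⁻²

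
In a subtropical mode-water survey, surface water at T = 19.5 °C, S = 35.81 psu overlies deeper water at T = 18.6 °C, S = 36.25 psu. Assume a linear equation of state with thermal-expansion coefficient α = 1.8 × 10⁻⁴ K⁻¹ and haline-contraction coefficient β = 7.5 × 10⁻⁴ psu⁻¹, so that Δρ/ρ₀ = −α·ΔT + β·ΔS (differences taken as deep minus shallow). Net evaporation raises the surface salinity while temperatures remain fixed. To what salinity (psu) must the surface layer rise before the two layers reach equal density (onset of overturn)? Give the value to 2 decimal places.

36.47 psu

Neutral buoyancy requires −α(T_deep − T_surf) + β(S_deep − S_surf′) = 0.
S_surf′ = S_deep − (α/β)·ΔT = 36.25 − (1.8 × 10⁻⁴/7.5 × 10⁻⁴)·(-0.9) = 36.4660 psu.
Increase required: 36.4660 − 35.81 = 0.6560 psu.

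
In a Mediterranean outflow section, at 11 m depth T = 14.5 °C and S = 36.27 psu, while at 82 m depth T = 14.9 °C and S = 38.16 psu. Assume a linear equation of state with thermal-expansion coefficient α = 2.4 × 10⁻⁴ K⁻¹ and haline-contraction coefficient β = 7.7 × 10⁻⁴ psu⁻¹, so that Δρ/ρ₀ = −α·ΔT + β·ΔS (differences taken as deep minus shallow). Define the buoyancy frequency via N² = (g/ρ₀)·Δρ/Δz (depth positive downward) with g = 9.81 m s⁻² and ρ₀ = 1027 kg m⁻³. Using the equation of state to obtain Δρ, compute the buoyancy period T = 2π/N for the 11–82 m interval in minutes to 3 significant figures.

ΔT = +0.4 K, ΔS = +1.89 psu (deep − shallow).
Δρ/ρ₀ = −αΔT + βΔS = -9.60 × 10⁻⁵ + 1.4553 × 10⁻³ = 1.3593 × 10⁻³, so Δρ ≈ 1.396 kg m⁻³.
N² = (g/ρ₀)·Δρ/Δz = g·(Δρ/ρ₀)/Δz = 9.81 × 1.3593 × 10⁻³ / 71 = 1.8781 × 10⁻⁴ s⁻².
N = √(1.8781 × 10⁻⁴) = 0.013704 rad s⁻¹ → T = 2π/N = 458.49 s = 7.6415 min ≈ 7.64 min.

7.64 min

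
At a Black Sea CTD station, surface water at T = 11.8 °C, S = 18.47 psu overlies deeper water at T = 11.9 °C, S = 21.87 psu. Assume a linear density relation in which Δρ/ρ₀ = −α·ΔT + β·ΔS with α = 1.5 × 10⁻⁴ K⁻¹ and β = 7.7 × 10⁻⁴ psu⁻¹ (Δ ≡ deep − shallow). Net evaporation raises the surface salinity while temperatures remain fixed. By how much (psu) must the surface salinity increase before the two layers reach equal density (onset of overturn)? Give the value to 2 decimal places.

Neutral buoyancy requires −α(T_deep − T_surf) + β(S_deep − S_surf′) = 0.
S_surf′ = S_deep − (α/β)·ΔT = 21.87 − (1.5 × 10⁻⁴/7.7 × 10⁻⁴)·(+0.1) = 21.8505 psu.
Increase required: 21.8505 − 18.47 = 3.3805 psu.

3.38 psu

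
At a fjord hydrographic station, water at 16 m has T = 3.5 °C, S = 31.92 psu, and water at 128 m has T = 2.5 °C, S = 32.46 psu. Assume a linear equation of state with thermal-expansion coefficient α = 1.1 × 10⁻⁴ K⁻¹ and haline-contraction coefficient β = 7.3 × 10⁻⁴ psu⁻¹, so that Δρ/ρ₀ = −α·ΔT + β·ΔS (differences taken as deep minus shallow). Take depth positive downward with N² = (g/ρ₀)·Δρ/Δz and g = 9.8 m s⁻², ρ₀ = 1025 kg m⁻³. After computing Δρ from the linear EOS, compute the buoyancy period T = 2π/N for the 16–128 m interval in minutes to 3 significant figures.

15.8 min

ΔT = -1.0 K, ΔS = +0.54 psu (deep − shallow).
Δρ/ρ₀ = −αΔT + βΔS = 1.10 × 10⁻⁴ + 3.942 × 10⁻⁴ = 5.042 × 10⁻⁴, so Δρ ≈ 0.5168 kg m⁻³.
N² = (g/ρ₀)·Δρ/Δz = g·(Δρ/ρ₀)/Δz = 9.8 × 5.042 × 10⁻⁴ / 112 = 4.4117 × 10⁻⁵ s⁻².
N = √(4.4117 × 10⁻⁵) = 6.6421 × 10⁻³ rad s⁻¹ → T = 2π/N = 945.96 s = 15.766 min ≈ 15.8 min.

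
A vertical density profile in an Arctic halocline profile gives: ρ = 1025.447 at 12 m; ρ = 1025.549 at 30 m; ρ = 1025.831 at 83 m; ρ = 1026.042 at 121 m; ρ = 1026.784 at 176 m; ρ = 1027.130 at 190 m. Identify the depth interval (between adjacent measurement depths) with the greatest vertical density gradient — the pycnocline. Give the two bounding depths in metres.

Compute the density gradient over each adjacent pair:
  12–30 m: Δρ/Δz = 0.102/18 = 5.7 × 10⁻³ kg m⁻⁴
  30–83 m: Δρ/Δz = 0.282/53 = 5.3 × 10⁻³ kg m⁻⁴
  83–121 m: Δρ/Δz = 0.211/38 = 5.6 × 10⁻³ kg m⁻⁴
  121–176 m: Δρ/Δz = 0.742/55 = 0.013 kg m⁻⁴
  176–190 m: Δρ/Δz = 0.346/14 = 0.025 kg m⁻⁴
The largest gradient is in the 176–190 m interval — the pycnocline.

176–190 m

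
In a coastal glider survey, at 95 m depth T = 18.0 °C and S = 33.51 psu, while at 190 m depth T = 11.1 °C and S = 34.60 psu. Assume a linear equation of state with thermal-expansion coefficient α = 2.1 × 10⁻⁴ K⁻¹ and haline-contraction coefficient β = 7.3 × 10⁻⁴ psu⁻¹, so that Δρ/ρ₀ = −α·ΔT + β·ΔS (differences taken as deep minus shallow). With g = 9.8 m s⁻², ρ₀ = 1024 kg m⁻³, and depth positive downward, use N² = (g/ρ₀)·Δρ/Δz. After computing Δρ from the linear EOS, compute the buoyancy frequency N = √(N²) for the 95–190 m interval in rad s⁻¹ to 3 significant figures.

0.0152 rad s⁻¹

ΔT = -6.9 K, ΔS = +1.09 psu (deep − shallow).
Δρ/ρ₀ = −αΔT + βΔS = 1.449 × 10⁻³ + 7.957 × 10⁻⁴ = 2.2447 × 10⁻³, so Δρ ≈ 2.299 kg m⁻³.
N² = (g/ρ₀)·Δρ/Δz = g·(Δρ/ρ₀)/Δz = 9.8 × 2.2447 × 10⁻³ / 95 = 2.3156 × 10⁻⁴ s⁻².
N = √(2.3156 × 10⁻⁴) = 0.015217 rad s⁻¹ ≈ 0.0152 rad s⁻¹.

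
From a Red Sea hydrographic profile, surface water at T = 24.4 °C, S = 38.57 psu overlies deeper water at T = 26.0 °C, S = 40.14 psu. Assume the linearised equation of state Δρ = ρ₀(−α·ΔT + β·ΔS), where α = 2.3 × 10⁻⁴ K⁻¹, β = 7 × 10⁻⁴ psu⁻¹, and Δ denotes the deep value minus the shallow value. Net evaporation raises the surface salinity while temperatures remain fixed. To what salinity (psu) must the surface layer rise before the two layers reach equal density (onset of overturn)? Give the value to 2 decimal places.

Neutral buoyancy requires −α(T_deep − T_surf) + β(S_deep − S_surf′) = 0.
S_surf′ = S_deep − (α/β)·ΔT = 40.14 − (2.3 × 10⁻⁴/7 × 10⁻⁴)·(+1.6) = 39.6143 psu.
Increase required: 39.6143 − 38.57 = 1.0443 psu.

39.61 psu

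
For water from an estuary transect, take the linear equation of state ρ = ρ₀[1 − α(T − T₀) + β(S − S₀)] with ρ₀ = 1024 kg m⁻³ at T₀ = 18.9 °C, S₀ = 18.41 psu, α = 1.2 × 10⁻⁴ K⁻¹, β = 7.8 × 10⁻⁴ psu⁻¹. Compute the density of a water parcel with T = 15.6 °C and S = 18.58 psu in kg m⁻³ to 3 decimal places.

1024.541 kg m⁻³

T − T₀ = -3.3 K, S − S₀ = +0.17 psu.
Bracket = 1 − α·(-3.3) + β·(+0.17) = 1 + (5.286 × 10⁻⁴) = 1.0005286.
ρ = 1024 × 1.0005286 = 1024.541 kg m⁻³.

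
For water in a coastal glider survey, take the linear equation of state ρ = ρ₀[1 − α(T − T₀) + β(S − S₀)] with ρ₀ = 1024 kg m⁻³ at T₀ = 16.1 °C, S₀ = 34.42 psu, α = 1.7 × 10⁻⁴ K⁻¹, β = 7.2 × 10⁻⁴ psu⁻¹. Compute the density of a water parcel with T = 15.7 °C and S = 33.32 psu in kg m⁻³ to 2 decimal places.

T − T₀ = -0.4 K, S − S₀ = -1.10 psu.
Bracket = 1 − α·(-0.4) + β·(-1.10) = 1 + (-7.24 × 10⁻⁴) = 0.9992760.
ρ = 1024 × 0.9992760 = 1023.26 kg m⁻³.

1023.26 kg m⁻³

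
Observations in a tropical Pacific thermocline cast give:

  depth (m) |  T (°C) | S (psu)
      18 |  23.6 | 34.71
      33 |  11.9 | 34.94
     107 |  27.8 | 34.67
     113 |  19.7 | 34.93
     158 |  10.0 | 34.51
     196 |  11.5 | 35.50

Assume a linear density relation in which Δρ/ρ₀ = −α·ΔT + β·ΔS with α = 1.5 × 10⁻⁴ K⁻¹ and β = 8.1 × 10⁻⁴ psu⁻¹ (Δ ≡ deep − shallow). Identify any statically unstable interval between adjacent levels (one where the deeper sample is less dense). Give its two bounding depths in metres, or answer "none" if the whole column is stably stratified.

Evaluate Δρ/ρ₀ = −αΔT + βΔS across each adjacent pair:
  18–33 m: −αΔT+βΔS = −(1.5 × 10⁻⁴)(-11.7)+(8.1 × 10⁻⁴)(+0.23) = 1.9 × 10⁻³ → stable
  33–107 m: −αΔT+βΔS = −(1.5 × 10⁻⁴)(+15.9)+(8.1 × 10⁻⁴)(-0.27) = -2.6 × 10⁻³ → UNSTABLE
  107–113 m: −αΔT+βΔS = −(1.5 × 10⁻⁴)(-8.1)+(8.1 × 10⁻⁴)(+0.26) = 1.4 × 10⁻³ → stable
  113–158 m: −αΔT+βΔS = −(1.5 × 10⁻⁴)(-9.7)+(8.1 × 10⁻⁴)(-0.42) = 1.1 × 10⁻³ → stable
  158–196 m: −αΔT+βΔS = −(1.5 × 10⁻⁴)(+1.5)+(8.1 × 10⁻⁴)(+0.99) = 5.8 × 10⁻⁴ → stable
The 33–107 m interval has Δρ < 0: lighter water underlies denser water.

33–107 m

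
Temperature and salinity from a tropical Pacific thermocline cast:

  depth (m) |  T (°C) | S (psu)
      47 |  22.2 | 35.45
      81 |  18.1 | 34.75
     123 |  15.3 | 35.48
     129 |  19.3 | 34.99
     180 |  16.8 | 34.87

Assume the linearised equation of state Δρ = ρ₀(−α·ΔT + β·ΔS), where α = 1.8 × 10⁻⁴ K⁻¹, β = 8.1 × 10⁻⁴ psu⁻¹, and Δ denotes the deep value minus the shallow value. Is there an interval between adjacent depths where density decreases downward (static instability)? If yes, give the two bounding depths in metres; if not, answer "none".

123–129 m

Evaluate Δρ/ρ₀ = −αΔT + βΔS across each adjacent pair:
  47–81 m: −αΔT+βΔS = −(1.8 × 10⁻⁴)(-4.1)+(8.1 × 10⁻⁴)(-0.70) = 1.7 × 10⁻⁴ → stable
  81–123 m: −αΔT+βΔS = −(1.8 × 10⁻⁴)(-2.8)+(8.1 × 10⁻⁴)(+0.73) = 1.1 × 10⁻³ → stable
  123–129 m: −αΔT+βΔS = −(1.8 × 10⁻⁴)(+4.0)+(8.1 × 10⁻⁴)(-0.49) = -1.1 × 10⁻³ → UNSTABLE
  129–180 m: −αΔT+βΔS = −(1.8 × 10⁻⁴)(-2.5)+(8.1 × 10⁻⁴)(-0.12) = 3.5 × 10⁻⁴ → stable
The 123–129 m interval has Δρ < 0: lighter water underlies denser water.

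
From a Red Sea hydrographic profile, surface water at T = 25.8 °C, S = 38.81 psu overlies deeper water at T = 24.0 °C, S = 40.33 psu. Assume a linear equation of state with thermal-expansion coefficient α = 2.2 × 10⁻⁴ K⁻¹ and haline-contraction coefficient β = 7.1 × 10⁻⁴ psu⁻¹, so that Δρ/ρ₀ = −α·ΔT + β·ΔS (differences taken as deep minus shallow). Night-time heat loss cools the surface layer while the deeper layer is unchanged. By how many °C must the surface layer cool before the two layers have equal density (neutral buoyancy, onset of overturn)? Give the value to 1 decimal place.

6.7 °C

Neutral buoyancy requires Δρ = 0, i.e. −α(T_deep − T_surf′) + β(S_deep − S_surf) = 0.
T_surf′ = T_deep − (β/α)·ΔS = 24.0 − (7.1 × 10⁻⁴/2.2 × 10⁻⁴)·(+1.52) = 19.095 °C.
Cooling required: 25.8 − (19.095) = 6.705 °C.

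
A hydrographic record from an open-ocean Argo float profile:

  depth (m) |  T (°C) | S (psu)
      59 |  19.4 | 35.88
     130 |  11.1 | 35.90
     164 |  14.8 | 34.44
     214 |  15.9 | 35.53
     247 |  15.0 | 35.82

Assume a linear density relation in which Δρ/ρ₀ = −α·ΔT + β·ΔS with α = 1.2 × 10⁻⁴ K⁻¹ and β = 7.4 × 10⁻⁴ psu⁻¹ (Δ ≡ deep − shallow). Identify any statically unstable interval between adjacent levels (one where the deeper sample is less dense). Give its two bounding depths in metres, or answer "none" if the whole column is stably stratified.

130–164 m

Evaluate Δρ/ρ₀ = −αΔT + βΔS across each adjacent pair:
  59–130 m: −αΔT+βΔS = −(1.2 × 10⁻⁴)(-8.3)+(7.4 × 10⁻⁴)(+0.02) = 1.0 × 10⁻³ → stable
  130–164 m: −αΔT+βΔS = −(1.2 × 10⁻⁴)(+3.7)+(7.4 × 10⁻⁴)(-1.46) = -1.5 × 10⁻³ → UNSTABLE
  164–214 m: −αΔT+βΔS = −(1.2 × 10⁻⁴)(+1.1)+(7.4 × 10⁻⁴)(+1.09) = 6.7 × 10⁻⁴ → stable
  214–247 m: −αΔT+βΔS = −(1.2 × 10⁻⁴)(-0.9)+(7.4 × 10⁻⁴)(+0.29) = 3.2 × 10⁻⁴ → stable
The 130–164 m interval has Δρ < 0: lighter water underlies denser water.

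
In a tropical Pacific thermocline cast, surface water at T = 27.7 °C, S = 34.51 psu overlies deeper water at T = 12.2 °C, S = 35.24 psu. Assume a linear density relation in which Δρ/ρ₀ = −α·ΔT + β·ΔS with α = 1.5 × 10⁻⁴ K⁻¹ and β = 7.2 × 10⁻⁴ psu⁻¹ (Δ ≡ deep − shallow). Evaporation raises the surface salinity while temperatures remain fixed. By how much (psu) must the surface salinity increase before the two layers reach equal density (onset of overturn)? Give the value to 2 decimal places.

Neutral buoyancy requires −α(T_deep − T_surf) + β(S_deep − S_surf′) = 0.
S_surf′ = S_deep − (α/β)·ΔT = 35.24 − (1.5 × 10⁻⁴/7.2 × 10⁻⁴)·(-15.5) = 38.4692 psu.
Increase required: 38.4692 − 34.51 = 3.9592 psu.

3.96 psu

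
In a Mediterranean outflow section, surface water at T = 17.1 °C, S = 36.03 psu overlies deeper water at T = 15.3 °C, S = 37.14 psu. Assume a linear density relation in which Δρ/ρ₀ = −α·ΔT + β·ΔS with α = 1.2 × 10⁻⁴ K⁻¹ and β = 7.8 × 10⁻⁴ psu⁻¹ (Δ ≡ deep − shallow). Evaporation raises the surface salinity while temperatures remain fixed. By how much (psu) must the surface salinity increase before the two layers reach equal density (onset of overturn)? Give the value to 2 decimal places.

1.39 psu

Neutral buoyancy requires −α(T_deep − T_surf) + β(S_deep − S_surf′) = 0.
S_surf′ = S_deep − (α/β)·ΔT = 37.14 − (1.2 × 10⁻⁴/7.8 × 10⁻⁴)·(-1.8) = 37.4169 psu.
Increase required: 37.4169 − 36.03 = 1.3869 psu.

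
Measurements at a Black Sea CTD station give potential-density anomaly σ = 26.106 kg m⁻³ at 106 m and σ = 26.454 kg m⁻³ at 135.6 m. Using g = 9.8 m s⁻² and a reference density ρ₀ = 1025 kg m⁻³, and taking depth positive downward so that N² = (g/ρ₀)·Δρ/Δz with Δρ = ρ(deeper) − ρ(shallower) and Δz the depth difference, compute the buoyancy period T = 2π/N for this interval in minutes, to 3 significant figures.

9.88 min

Δρ = 1026.454 − 1026.106 = 0.348 kg m⁻³ over Δz = 135.6 − 106 = 29.6 m.
N² = (9.8/1025) × (0.348/29.6) = 1.1241 × 10⁻⁴ s⁻².
N = √(1.1241 × 10⁻⁴) = 0.010602 rad s⁻¹, so T = 2π/N = 592.64 s = 9.8773 min ≈ 9.88 min.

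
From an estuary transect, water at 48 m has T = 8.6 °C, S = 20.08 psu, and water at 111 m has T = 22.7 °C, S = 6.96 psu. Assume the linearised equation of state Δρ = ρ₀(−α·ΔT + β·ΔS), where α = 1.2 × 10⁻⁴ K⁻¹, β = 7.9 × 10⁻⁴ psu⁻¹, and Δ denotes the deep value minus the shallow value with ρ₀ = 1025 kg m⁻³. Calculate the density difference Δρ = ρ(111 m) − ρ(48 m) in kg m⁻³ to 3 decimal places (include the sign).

ΔT = +14.1 K, ΔS = -13.12 psu (deep − shallow).
Δρ/ρ₀ = −(1.2 × 10⁻⁴)(+14.1) + (7.9 × 10⁻⁴)(-13.12) = -0.0120568.
Δρ = 1025 × (-0.0120568) = -12.358 kg m⁻³.
Negative Δρ: lighter below, statically unstable.

-12.358 kg m⁻³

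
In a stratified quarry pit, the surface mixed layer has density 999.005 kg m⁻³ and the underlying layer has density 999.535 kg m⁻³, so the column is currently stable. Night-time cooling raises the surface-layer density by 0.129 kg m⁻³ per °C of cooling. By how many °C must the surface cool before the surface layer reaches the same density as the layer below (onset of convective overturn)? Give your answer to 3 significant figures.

Density deficit of the surface layer: 999.535 − 999.005 = 0.53 kg m⁻³.
Required change = 0.53 / 0.129 = 4.11 °C.

4.11 °C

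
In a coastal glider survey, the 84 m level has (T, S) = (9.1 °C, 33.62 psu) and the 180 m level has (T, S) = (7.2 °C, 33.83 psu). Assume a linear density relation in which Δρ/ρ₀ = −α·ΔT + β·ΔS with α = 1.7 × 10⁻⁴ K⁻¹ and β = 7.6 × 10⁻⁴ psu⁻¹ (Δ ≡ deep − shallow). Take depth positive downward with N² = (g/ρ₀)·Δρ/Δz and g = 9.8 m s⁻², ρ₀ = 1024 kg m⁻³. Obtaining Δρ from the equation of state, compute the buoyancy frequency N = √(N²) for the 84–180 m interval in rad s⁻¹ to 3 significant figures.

7.02 × 10⁻³ rad s⁻¹

ΔT = -1.9 K, ΔS = +0.21 psu (deep − shallow).
Δρ/ρ₀ = −αΔT + βΔS = 3.23 × 10⁻⁴ + 1.596 × 10⁻⁴ = 4.826 × 10⁻⁴, so Δρ ≈ 0.4942 kg m⁻³.
N² = (g/ρ₀)·Δρ/Δz = g·(Δρ/ρ₀)/Δz = 9.8 × 4.826 × 10⁻⁴ / 96 = 4.9265 × 10⁻⁵ s⁻².
N = √(4.9265 × 10⁻⁵) = 7.0189 × 10⁻³ rad s⁻¹ ≈ 7.02 × 10⁻³ rad s⁻¹.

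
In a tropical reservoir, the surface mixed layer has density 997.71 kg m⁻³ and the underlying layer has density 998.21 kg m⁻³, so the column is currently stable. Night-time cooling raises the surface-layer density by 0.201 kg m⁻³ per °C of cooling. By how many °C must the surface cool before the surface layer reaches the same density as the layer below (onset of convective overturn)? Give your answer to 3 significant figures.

Density deficit of the surface layer: 998.21 − 997.71 = 0.5 kg m⁻³.
Required change = 0.5 / 0.201 = 2.49 °C.

2.49 °C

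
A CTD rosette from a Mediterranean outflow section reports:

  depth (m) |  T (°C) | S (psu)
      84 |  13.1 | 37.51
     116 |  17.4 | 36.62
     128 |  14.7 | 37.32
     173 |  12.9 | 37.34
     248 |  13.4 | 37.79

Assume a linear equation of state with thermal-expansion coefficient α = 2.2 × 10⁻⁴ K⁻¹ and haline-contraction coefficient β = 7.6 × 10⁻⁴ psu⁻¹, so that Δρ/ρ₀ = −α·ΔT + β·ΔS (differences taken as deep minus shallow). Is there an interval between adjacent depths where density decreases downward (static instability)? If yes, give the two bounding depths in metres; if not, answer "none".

84–116 m

Evaluate Δρ/ρ₀ = −αΔT + βΔS across each adjacent pair:
  84–116 m: −αΔT+βΔS = −(2.2 × 10⁻⁴)(+4.3)+(7.6 × 10⁻⁴)(-0.89) = -1.6 × 10⁻³ → UNSTABLE
  116–128 m: −αΔT+βΔS = −(2.2 × 10⁻⁴)(-2.7)+(7.6 × 10⁻⁴)(+0.70) = 1.1 × 10⁻³ → stable
  128–173 m: −αΔT+βΔS = −(2.2 × 10⁻⁴)(-1.8)+(7.6 × 10⁻⁴)(+0.02) = 4.1 × 10⁻⁴ → stable
  173–248 m: −αΔT+βΔS = −(2.2 × 10⁻⁴)(+0.5)+(7.6 × 10⁻⁴)(+0.45) = 2.3 × 10⁻⁴ → stable
The 84–116 m interval has Δρ < 0: lighter water underlies denser water.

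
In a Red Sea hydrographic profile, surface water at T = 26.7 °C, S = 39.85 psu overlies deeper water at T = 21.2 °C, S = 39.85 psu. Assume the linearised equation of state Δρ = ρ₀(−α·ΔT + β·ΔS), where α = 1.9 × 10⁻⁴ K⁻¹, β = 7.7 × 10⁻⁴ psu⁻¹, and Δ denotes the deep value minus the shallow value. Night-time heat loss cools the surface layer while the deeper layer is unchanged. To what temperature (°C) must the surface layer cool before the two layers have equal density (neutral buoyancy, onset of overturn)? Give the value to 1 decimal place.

21.2 °C

Neutral buoyancy requires Δρ = 0, i.e. −α(T_deep − T_surf′) + β(S_deep − S_surf) = 0.
T_surf′ = T_deep − (β/α)·ΔS = 21.2 − (7.7 × 10⁻⁴/1.9 × 10⁻⁴)·(+0.00) = 21.200 °C.
Cooling required: 26.7 − (21.200) = 5.500 °C.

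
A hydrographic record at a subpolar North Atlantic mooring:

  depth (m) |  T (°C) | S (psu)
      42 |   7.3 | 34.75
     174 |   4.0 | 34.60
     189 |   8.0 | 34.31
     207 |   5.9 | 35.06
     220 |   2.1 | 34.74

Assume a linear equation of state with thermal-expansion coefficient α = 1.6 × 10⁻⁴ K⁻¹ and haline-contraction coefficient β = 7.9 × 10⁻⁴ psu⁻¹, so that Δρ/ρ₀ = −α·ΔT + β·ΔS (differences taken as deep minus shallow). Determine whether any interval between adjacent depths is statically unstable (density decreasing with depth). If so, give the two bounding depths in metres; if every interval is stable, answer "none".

174–189 m

Evaluate Δρ/ρ₀ = −αΔT + βΔS across each adjacent pair:
  42–174 m: −αΔT+βΔS = −(1.6 × 10⁻⁴)(-3.3)+(7.9 × 10⁻⁴)(-0.15) = 4.1 × 10⁻⁴ → stable
  174–189 m: −αΔT+βΔS = −(1.6 × 10⁻⁴)(+4.0)+(7.9 × 10⁻⁴)(-0.29) = -8.7 × 10⁻⁴ → UNSTABLE
  189–207 m: −αΔT+βΔS = −(1.6 × 10⁻⁴)(-2.1)+(7.9 × 10⁻⁴)(+0.75) = 9.3 × 10⁻⁴ → stable
  207–220 m: −αΔT+βΔS = −(1.6 × 10⁻⁴)(-3.8)+(7.9 × 10⁻⁴)(-0.32) = 3.6 × 10⁻⁴ → stable
The 174–189 m interval has Δρ < 0: lighter water underlies denser water.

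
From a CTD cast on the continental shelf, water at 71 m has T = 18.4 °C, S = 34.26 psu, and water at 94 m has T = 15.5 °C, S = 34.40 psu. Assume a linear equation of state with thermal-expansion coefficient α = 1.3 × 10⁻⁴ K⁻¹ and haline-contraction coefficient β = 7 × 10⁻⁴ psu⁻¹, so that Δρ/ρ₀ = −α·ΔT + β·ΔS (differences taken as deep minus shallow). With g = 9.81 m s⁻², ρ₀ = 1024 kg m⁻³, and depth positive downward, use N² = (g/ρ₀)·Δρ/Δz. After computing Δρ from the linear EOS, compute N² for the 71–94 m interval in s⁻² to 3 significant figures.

ΔT = -2.9 K, ΔS = +0.14 psu (deep − shallow).
Δρ/ρ₀ = −αΔT + βΔS = 3.77 × 10⁻⁴ + 9.80 × 10⁻⁵ = 4.75 × 10⁻⁴, so Δρ ≈ 0.4864 kg m⁻³.
N² = (g/ρ₀)·Δρ/Δz = g·(Δρ/ρ₀)/Δz = 9.81 × 4.75 × 10⁻⁴ / 23 = 2.0260 × 10⁻⁴ s⁻² ≈ 2.03 × 10⁻⁴ s⁻².

2.03 × 10⁻⁴ s⁻²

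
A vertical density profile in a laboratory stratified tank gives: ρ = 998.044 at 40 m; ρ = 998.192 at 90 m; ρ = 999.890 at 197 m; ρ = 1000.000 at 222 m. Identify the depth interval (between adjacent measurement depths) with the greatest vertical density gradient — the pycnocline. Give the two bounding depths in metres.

Compute the density gradient over each adjacent pair:
  40–90 m: Δρ/Δz = 0.148/50 = 3.0 × 10⁻³ kg m⁻⁴
  90–197 m: Δρ/Δz = 1.698/107 = 0.016 kg m⁻⁴
  197–222 m: Δρ/Δz = 0.110/25 = 4.4 × 10⁻³ kg m⁻⁴
The largest gradient is in the 90–197 m interval — the pycnocline.

90–197 m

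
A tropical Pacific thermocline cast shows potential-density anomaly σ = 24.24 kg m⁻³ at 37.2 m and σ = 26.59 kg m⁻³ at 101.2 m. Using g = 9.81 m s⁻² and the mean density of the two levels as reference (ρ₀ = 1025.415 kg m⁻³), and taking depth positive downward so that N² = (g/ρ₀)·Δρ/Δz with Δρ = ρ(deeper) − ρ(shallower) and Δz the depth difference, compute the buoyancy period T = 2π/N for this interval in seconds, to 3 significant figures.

Δρ = 1026.59 − 1024.24 = 2.35 kg m⁻³ over Δz = 101.2 − 37.2 = 64 m.
N² = (9.81/1025.415) × (2.35/64) = 3.5128 × 10⁻⁴ s⁻².
N = √(3.5128 × 10⁻⁴) = 0.018742 rad s⁻¹, so T = 2π/N = 335.25 s ≈ 335 s.

335 s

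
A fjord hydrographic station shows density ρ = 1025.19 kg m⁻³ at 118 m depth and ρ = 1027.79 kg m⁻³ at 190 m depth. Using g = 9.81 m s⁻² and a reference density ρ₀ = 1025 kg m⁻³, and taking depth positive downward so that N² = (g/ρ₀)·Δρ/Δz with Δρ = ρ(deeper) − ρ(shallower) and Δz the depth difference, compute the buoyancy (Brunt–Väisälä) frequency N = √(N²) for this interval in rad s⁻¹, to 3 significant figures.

Δρ = 1027.79 − 1025.19 = 2.60 kg m⁻³ over Δz = 190 − 118 = 72 m.
N² = (9.81/1025) × (2.60/72) = 3.4561 × 10⁻⁴ s⁻².
N = √(3.4561 × 10⁻⁴) = 0.018591 rad s⁻¹ ≈ 0.0186 rad s⁻¹.
Since Δρ > 0 the layer is stably stratified.

0.0186 rad s⁻¹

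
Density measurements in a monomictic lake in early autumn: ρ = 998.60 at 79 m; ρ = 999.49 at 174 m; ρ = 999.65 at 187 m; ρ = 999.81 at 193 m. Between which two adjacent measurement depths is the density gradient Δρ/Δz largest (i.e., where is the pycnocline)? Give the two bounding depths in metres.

187–193 m

Compute the density gradient over each adjacent pair:
  79–174 m: Δρ/Δz = 0.89/95 = 9.4 × 10⁻³ kg m⁻⁴
  174–187 m: Δρ/Δz = 0.16/13 = 0.012 kg m⁻⁴
  187–193 m: Δρ/Δz = 0.16/6 = 0.027 kg m⁻⁴
The largest gradient is in the 187–193 m interval — the pycnocline.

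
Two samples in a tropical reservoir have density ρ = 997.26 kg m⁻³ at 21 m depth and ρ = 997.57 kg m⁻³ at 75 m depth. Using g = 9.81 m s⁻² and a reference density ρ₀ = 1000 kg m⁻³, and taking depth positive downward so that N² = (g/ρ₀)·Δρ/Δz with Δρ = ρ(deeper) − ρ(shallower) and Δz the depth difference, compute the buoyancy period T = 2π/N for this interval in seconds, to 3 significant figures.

837 s

Δρ = 997.57 − 997.26 = 0.31 kg m⁻³ over Δz = 75 − 21 = 54 m.
N² = (9.81/1000) × (0.31/54) = 5.6317 × 10⁻⁵ s⁻².
N = √(5.6317 × 10⁻⁵) = 7.5045 × 10⁻³ rad s⁻¹, so T = 2π/N = 837.26 s ≈ 837 s.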